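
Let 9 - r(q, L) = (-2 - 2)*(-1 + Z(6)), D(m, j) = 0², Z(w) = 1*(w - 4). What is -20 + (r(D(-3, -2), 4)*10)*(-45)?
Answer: -5870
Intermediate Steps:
Z(w) = -4 + w (Z(w) = 1*(-4 + w) = -4 + w)
D(m, j) = 0
r(q, L) = 13 (r(q, L) = 9 - (-2 - 2)*(-1 + (-4 + 6)) = 9 - (-4)*(-1 + 2) = 9 - (-4) = 9 - 1*(-4) = 9 + 4 = 13)
-20 + (r(D(-3, -2), 4)*10)*(-45) = -20 + (13*10)*(-45) = -20 + 130*(-45) = -20 - 5850 = -5870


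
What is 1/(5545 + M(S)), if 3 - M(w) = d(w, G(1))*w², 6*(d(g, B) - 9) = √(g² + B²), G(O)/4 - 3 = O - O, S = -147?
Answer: 755732/985832731421 - 43218*√2417/985832731421 ≈ -1.3887e-6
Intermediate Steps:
G(O) = 12 (G(O) = 12 + 4*(O - O) = 12 + 4*0 = 12 + 0 = 12)
d(g, B) = 9 + √(B² + g²)/6 (d(g, B) = 9 + √(g² + B²)/6 = 9 + √(B² + g²)/6)
M(w) = 3 - w²*(9 + √(144 + w²)/6) (M(w) = 3 - (9 + √(12² + w²)/6)*w² = 3 - (9 + √(144 + w²)/6)*w² = 3 - w²*(9 + √(144 + w²)/6))
1/(5545 + M(S)) = 1/(5545 + (3 - ⅙*(-147)²*(54 + √(144 + (-147)²)))) = 1/(5545 + (3 - ⅙*21609*(54 + √(144 + 21609)))) = 1/(5545 + (3 - ⅙*21609*(54 + √21753))) = 1/(5545 + (3 - ⅙*21609*(54 + 3*√2417))) = 1/(5545 + (3 + (-194481 - 21609*√2417/2))) = 1/(5545 + (-194478 - 21609*√2417/2)) = 1/(-188933 - 21609*√2417/2)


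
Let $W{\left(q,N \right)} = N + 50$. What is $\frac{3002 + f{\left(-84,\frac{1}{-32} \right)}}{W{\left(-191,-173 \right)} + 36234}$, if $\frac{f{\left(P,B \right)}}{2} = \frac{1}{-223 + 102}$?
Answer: $\frac{121080}{1456477} \approx 0.083132$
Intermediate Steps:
$f{\left(P,B \right)} = - \frac{2}{121}$ ($f{\left(P,B \right)} = \frac{2}{-223 + 102} = \frac{2}{-121} = 2 \left(- \frac{1}{121}\right) = - \frac{2}{121}$)
$W{\left(q,N \right)} = 50 + N$
$\frac{3002 + f{\left(-84,\frac{1}{-32} \right)}}{W{\left(-191,-173 \right)} + 36234} = \frac{3002 - \frac{2}{121}}{\left(50 - 173\right) + 36234} = \frac{363240}{121 \left(-123 + 36234\right)} = \frac{363240}{121 \cdot 36111} = \frac{363240}{121} \cdot \frac{1}{36111} = \frac{121080}{1456477}$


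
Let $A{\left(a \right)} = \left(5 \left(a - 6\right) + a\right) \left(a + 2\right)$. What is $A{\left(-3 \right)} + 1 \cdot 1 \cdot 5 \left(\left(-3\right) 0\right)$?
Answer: $48$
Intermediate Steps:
$A{\left(a \right)} = \left(-30 + 6 a\right) \left(2 + a\right)$ ($A{\left(a \right)} = \left(5 \left(-6 + a\right) + a\right) \left(2 + a\right) = \left(\left(-30 + 5 a\right) + a\right) \left(2 + a\right) = \left(-30 + 6 a\right) \left(2 + a\right)$)
$A{\left(-3 \right)} + 1 \cdot 1 \cdot 5 \left(\left(-3\right) 0\right) = \left(-60 - -54 + 6 \left(-3\right)^{2}\right) + 1 \cdot 1 \cdot 5 \left(\left(-3\right) 0\right) = \left(-60 + 54 + 6 \cdot 9\right) + 1 \cdot 5 \cdot 0 = \left(-60 + 54 + 54\right) + 5 \cdot 0 = 48 + 0 = 48$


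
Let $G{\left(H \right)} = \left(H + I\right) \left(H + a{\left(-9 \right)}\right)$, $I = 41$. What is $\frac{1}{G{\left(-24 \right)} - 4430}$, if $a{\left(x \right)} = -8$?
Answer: $- \frac{1}{4974} \approx -0.00020105$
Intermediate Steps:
$G{\left(H \right)} = \left(-8 + H\right) \left(41 + H\right)$ ($G{\left(H \right)} = \left(H + 41\right) \left(H - 8\right) = \left(41 + H\right) \left(-8 + H\right) = \left(-8 + H\right) \left(41 + H\right)$)
$\frac{1}{G{\left(-24 \right)} - 4430} = \frac{1}{\left(-328 + \left(-24\right)^{2} + 33 \left(-24\right)\right) - 4430} = \frac{1}{\left(-328 + 576 - 792\right) - 4430} = \frac{1}{-544 - 4430} = \frac{1}{-4974} = - \frac{1}{4974}$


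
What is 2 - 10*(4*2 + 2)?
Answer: -98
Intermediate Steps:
2 - 10*(4*2 + 2) = 2 - 10*(8 + 2) = 2 - 10*10 = 2 - 100 = -98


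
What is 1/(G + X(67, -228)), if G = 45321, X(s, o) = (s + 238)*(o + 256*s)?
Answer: 1/5207141 ≈ 1.9204e-7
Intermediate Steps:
X(s, o) = (238 + s)*(o + 256*s)
1/(G + X(67, -228)) = 1/(45321 + (238*(-228) + 256*67² + 60928*67 - 228*67)) = 1/(45321 + (-54264 + 256*4489 + 4082176 - 15276)) = 1/(45321 + (-54264 + 1149184 + 4082176 - 15276)) = 1/(45321 + 5161820) = 1/5207141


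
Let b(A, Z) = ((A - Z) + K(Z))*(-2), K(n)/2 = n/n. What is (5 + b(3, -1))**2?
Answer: 49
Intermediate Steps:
K(n) = 2 (K(n) = 2*(n/n) = 2*1 = 2)
b(A, Z) = -4 - 2*A + 2*Z (b(A, Z) = ((A - Z) + 2)*(-2) = (2 + A - Z)*(-2) = -4 - 2*A + 2*Z)
(5 + b(3, -1))**2 = (5 + (-4 - 2*3 + 2*(-1)))**2 = (5 + (-4 - 6 - 2))**2 = (5 - 12)**2 = (-7)**2 = 49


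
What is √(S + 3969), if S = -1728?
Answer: 3*√249 ≈ 47.339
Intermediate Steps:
√(S + 3969) = √(-1728 + 3969) = √2241 = 3*√249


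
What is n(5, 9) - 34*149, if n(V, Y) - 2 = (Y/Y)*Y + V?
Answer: -5050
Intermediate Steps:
n(V, Y) = 2 + V + Y (n(V, Y) = 2 + ((Y/Y)*Y + V) = 2 + (1*Y + V) = 2 + (Y + V) = 2 + (V + Y) = 2 + V + Y)
n(5, 9) - 34*149 = (2 + 5 + 9) - 34*149 = 16 - 5066 = -5050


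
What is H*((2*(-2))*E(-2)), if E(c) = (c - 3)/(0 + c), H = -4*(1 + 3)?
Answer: 160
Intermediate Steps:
H = -16 (H = -4*4 = -16)
E(c) = (-3 + c)/c
H*((2*(-2))*E(-2)) = -16*2*(-2)*(-3 - 2)/(-2) = -(-64)*(-½*(-5)) = -(-64)*5/2 = -16*(-10) = 160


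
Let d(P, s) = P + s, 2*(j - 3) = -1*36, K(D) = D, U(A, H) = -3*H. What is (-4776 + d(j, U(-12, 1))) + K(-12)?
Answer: -4806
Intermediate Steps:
j = -15 (j = 3 + (-1*36)/2 = 3 + (1/2)*(-36) = 3 - 18 = -15)
(-4776 + d(j, U(-12, 1))) + K(-12) = (-4776 + (-15 - 3*1)) - 12 = (-4776 + (-15 - 3)) - 12 = (-4776 - 18) - 12 = -4794 - 12 = -4806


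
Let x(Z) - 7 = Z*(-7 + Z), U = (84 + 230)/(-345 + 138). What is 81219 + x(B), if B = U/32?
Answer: 890999600281/10969344 ≈ 81226.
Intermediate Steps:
U = -314/207 (U = 314/(-207) = 314*(-1/207) = -314/207 ≈ -1.5169)
B = -157/3312 (B = -314/207/32 = -314/207*1/32 = -157/3312 ≈ -0.047403)
x(Z) = 7 + Z*(-7 + Z)
81219 + x(B) = 81219 + (7 + (-157/3312)² - 7*(-157/3312)) = 81219 + (7 + 24649/10969344 + 1099/3312) = 81219 + 80449945/10969344 = 890999600281/10969344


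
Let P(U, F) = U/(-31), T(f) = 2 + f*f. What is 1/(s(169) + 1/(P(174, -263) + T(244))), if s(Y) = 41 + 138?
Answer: 1845504/330345247 ≈ 0.0055866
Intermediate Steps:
s(Y) = 179
T(f) = 2 + f²
P(U, F) = -U/31 (P(U, F) = U*(-1/31) = -U/31)
1/(s(169) + 1/(P(174, -263) + T(244))) = 1/(179 + 1/(-1/31*174 + (2 + 244²))) = 1/(179 + 1/(-174/31 + (2 + 59536))) = 1/(179 + 1/(-174/31 + 59538)) = 1/(179 + 1/(1845504/31)) = 1/(179 + 31/1845504) = 1/(330345247/1845504) = 1845504/330345247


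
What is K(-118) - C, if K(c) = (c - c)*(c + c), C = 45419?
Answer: -45419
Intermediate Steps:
K(c) = 0 (K(c) = 0*(2*c) = 0)
K(-118) - C = 0 - 1*45419 = 0 - 45419 = -45419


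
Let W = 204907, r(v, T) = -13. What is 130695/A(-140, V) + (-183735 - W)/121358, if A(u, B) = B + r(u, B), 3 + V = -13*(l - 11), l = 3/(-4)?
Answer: 31615474033/33191413 ≈ 952.52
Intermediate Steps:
l = -3/4 (l = 3*(-1/4) = -3/4 ≈ -0.75000)
V = 599/4 (V = -3 - 13*(-3/4 - 11) = -3 - 13*(-47/4) = -3 + 611/4 = 599/4 ≈ 149.75)
A(u, B) = -13 + B (A(u, B) = B - 13 = -13 + B)
130695/A(-140, V) + (-183735 - W)/121358 = 130695/(-13 + 599/4) + (-183735 - 1*204907)/121358 = 130695/(547/4) + (-183735 - 204907)*(1/121358) = 130695*(4/547) - 388642*1/121358 = 522780/547 - 194321/60679 = 31615474033/33191413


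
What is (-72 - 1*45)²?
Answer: 13689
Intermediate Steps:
(-72 - 1*45)² = (-72 - 45)² = (-117)² = 13689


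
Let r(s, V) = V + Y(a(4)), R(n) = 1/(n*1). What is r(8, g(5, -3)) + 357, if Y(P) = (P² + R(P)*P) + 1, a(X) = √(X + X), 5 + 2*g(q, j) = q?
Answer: 367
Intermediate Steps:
g(q, j) = -5/2 + q/2
a(X) = √2*√X (a(X) = √(2*X) = √2*√X)
R(n) = 1/n
Y(P) = 2 + P² (Y(P) = (P² + P/P) + 1 = (P² + 1) + 1 = (1 + P²) + 1 = 2 + P²)
r(s, V) = 10 + V (r(s, V) = V + (2 + (√2*√4)²) = V + (2 + (√2*2)²) = V + (2 + (2*√2)²) = V + (2 + 8) = V + 10 = 10 + V)
r(8, g(5, -3)) + 357 = (10 + (-5/2 + (½)*5)) + 357 = (10 + (-5/2 + 5/2)) + 357 = (10 + 0) + 357 = 10 + 357 = 367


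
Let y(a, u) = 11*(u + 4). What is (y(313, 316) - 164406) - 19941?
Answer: -180827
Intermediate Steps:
y(a, u) = 44 + 11*u (y(a, u) = 11*(4 + u) = 44 + 11*u)
(y(313, 316) - 164406) - 19941 = ((44 + 11*316) - 164406) - 19941 = ((44 + 3476) - 164406) - 19941 = (3520 - 164406) - 19941 = -160886 - 19941 = -180827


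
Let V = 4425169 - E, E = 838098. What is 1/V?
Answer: 1/3587071 ≈ 2.7878e-7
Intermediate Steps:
V = 3587071 (V = 4425169 - 1*838098 = 4425169 - 838098 = 3587071)
1/V = 1/3587071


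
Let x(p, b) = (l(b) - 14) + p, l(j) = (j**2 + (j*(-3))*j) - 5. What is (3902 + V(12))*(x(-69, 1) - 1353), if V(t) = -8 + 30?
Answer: -5662332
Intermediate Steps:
V(t) = 22
l(j) = -5 - 2*j**2 (l(j) = (j**2 + (-3*j)*j) - 5 = (j**2 - 3*j**2) - 5 = -2*j**2 - 5 = -5 - 2*j**2)
x(p, b) = -19 + p - 2*b**2 (x(p, b) = ((-5 - 2*b**2) - 14) + p = (-19 - 2*b**2) + p = -19 + p - 2*b**2)
(3902 + V(12))*(x(-69, 1) - 1353) = (3902 + 22)*((-19 - 69 - 2*1**2) - 1353) = 3924*((-19 - 69 - 2*1) - 1353) = 3924*((-19 - 69 - 2) - 1353) = 3924*(-90 - 1353) = 3924*(-1443) = -5662332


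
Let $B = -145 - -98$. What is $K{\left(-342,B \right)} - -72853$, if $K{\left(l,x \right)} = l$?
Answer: $72511$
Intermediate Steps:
$B = -47$ ($B = -145 + 98 = -47$)
$K{\left(-342,B \right)} - -72853 = -342 - -72853 = -342 + 72853 = 72511$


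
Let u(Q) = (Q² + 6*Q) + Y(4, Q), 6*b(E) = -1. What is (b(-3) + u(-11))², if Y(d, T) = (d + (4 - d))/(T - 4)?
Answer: 2679769/900 ≈ 2977.5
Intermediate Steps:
b(E) = -⅙ (b(E) = (⅙)*(-1) = -⅙)
Y(d, T) = 4/(-4 + T)
u(Q) = Q² + 4/(-4 + Q) + 6*Q (u(Q) = (Q² + 6*Q) + 4/(-4 + Q) = Q² + 4/(-4 + Q) + 6*Q)
(b(-3) + u(-11))² = (-⅙ + (4 - 11*(-4 - 11)*(6 - 11))/(-4 - 11))² = (-⅙ + (4 - 11*(-15)*(-5))/(-15))² = (-⅙ - (4 - 825)/15)² = (-⅙ - 1/15*(-821))² = (-⅙ + 821/15)² = (1637/30)² = 2679769/900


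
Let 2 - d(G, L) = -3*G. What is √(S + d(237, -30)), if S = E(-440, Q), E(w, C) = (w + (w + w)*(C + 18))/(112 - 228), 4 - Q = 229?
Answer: I*√717837/29 ≈ 29.216*I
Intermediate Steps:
Q = -225 (Q = 4 - 1*229 = 4 - 229 = -225)
d(G, L) = 2 + 3*G (d(G, L) = 2 - (-3)*G = 2 + 3*G)
E(w, C) = -w/116 - w*(18 + C)/58 (E(w, C) = (w + (2*w)*(18 + C))/(-116) = (w + 2*w*(18 + C))*(-1/116) = -w/116 - w*(18 + C)/58)
S = -45430/29 (S = -1/116*(-440)*(37 + 2*(-225)) = -1/116*(-440)*(37 - 450) = -1/116*(-440)*(-413) = -45430/29 ≈ -1566.6)
√(S + d(237, -30)) = √(-45430/29 + (2 + 3*237)) = √(-45430/29 + (2 + 711)) = √(-45430/29 + 713) = √(-24753/29) = I*√717837/29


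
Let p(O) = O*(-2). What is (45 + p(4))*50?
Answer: 1850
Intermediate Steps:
p(O) = -2*O
(45 + p(4))*50 = (45 - 2*4)*50 = (45 - 8)*50 = 37*50 = 1850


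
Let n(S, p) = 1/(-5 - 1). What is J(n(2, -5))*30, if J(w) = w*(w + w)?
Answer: 5/3 ≈ 1.6667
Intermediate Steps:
n(S, p) = -⅙ (n(S, p) = 1/(-6) = -⅙)
J(w) = 2*w² (J(w) = w*(2*w) = 2*w²)
J(n(2, -5))*30 = (2*(-⅙)²)*30 = (2*(1/36))*30 = (1/18)*30 = 5/3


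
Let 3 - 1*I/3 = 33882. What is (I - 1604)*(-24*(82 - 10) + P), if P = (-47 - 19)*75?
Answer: 689443398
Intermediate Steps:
I = -101637 (I = 9 - 3*33882 = 9 - 101646 = -101637)
P = -4950 (P = -66*75 = -4950)
(I - 1604)*(-24*(82 - 10) + P) = (-101637 - 1604)*(-24*(82 - 10) - 4950) = -103241*(-24*72 - 4950) = -103241*(-1728 - 4950) = -103241*(-6678) = 689443398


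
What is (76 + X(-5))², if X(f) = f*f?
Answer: 10201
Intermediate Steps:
X(f) = f²
(76 + X(-5))² = (76 + (-5)²)² = (76 + 25)² = 101² = 10201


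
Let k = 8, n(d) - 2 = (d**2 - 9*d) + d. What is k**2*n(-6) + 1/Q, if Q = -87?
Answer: 478847/87 ≈ 5504.0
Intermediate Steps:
n(d) = 2 + d**2 - 8*d (n(d) = 2 + ((d**2 - 9*d) + d) = 2 + (d**2 - 8*d) = 2 + d**2 - 8*d)
k**2*n(-6) + 1/Q = 8**2*(2 + (-6)**2 - 8*(-6)) + 1/(-87) = 64*(2 + 36 + 48) - 1/87 = 64*86 - 1/87 = 5504 - 1/87 = 478847/87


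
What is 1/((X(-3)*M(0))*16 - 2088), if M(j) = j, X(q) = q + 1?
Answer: -1/2088 ≈ -0.00047893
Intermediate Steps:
X(q) = 1 + q
1/((X(-3)*M(0))*16 - 2088) = 1/(((1 - 3)*0)*16 - 2088) = 1/(-2*0*16 - 2088) = 1/(0*16 - 2088) = 1/(0 - 2088) = 1/(-2088) = -1/2088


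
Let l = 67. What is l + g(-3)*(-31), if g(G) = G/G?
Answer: 36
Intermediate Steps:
g(G) = 1
l + g(-3)*(-31) = 67 + 1*(-31) = 67 - 31 = 36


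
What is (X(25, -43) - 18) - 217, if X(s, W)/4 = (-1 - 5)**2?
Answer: -91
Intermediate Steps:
X(s, W) = 144 (X(s, W) = 4*(-1 - 5)**2 = 4*(-6)**2 = 4*36 = 144)
(X(25, -43) - 18) - 217 = (144 - 18) - 217 = 126 - 217 = -91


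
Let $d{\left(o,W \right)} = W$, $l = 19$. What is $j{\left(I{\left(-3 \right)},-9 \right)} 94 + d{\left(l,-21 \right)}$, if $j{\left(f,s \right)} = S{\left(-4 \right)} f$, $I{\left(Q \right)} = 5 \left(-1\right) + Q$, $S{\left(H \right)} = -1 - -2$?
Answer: $-773$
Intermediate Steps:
$S{\left(H \right)} = 1$ ($S{\left(H \right)} = -1 + 2 = 1$)
$I{\left(Q \right)} = -5 + Q$
$j{\left(f,s \right)} = f$ ($j{\left(f,s \right)} = 1 f = f$)
$j{\left(I{\left(-3 \right)},-9 \right)} 94 + d{\left(l,-21 \right)} = \left(-5 - 3\right) 94 - 21 = \left(-8\right) 94 - 21 = -752 - 21 = -773$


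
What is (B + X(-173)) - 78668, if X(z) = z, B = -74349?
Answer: -153190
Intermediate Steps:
(B + X(-173)) - 78668 = (-74349 - 173) - 78668 = -74522 - 78668 = -153190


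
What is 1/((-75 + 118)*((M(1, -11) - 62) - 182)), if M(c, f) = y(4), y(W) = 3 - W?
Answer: -1/10535 ≈ -9.4922e-5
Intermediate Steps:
M(c, f) = -1 (M(c, f) = 3 - 1*4 = 3 - 4 = -1)
1/((-75 + 118)*((M(1, -11) - 62) - 182)) = 1/((-75 + 118)*((-1 - 62) - 182)) = 1/(43*(-63 - 182)) = 1/(43*(-245)) = 1/(-10535) = -1/10535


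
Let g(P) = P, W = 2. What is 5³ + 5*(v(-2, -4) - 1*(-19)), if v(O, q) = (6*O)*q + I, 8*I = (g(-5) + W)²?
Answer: 3725/8 ≈ 465.63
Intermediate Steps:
I = 9/8 (I = (-5 + 2)²/8 = (⅛)*(-3)² = (⅛)*9 = 9/8 ≈ 1.1250)
v(O, q) = 9/8 + 6*O*q (v(O, q) = (6*O)*q + 9/8 = 6*O*q + 9/8 = 9/8 + 6*O*q)
5³ + 5*(v(-2, -4) - 1*(-19)) = 5³ + 5*((9/8 + 6*(-2)*(-4)) - 1*(-19)) = 125 + 5*((9/8 + 48) + 19) = 125 + 5*(393/8 + 19) = 125 + 5*(545/8) = 125 + 2725/8 = 3725/8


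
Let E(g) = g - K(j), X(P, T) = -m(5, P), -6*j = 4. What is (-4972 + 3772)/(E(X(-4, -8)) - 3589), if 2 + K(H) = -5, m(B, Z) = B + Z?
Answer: 1200/3583 ≈ 0.33491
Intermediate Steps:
j = -2/3 (j = -1/6*4 = -2/3 ≈ -0.66667)
K(H) = -7 (K(H) = -2 - 5 = -7)
X(P, T) = -5 - P (X(P, T) = -(5 + P) = -5 - P)
E(g) = 7 + g (E(g) = g - 1*(-7) = g + 7 = 7 + g)
(-4972 + 3772)/(E(X(-4, -8)) - 3589) = (-4972 + 3772)/((7 + (-5 - 1*(-4))) - 3589) = -1200/((7 + (-5 + 4)) - 3589) = -1200/((7 - 1) - 3589) = -1200/(6 - 3589) = -1200/(-3583) = -1200*(-1/3583) = 1200/3583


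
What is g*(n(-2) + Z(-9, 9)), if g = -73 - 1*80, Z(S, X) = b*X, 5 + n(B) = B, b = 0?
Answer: 1071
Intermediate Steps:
n(B) = -5 + B
Z(S, X) = 0 (Z(S, X) = 0*X = 0)
g = -153 (g = -73 - 80 = -153)
g*(n(-2) + Z(-9, 9)) = -153*((-5 - 2) + 0) = -153*(-7 + 0) = -153*(-7) = 1071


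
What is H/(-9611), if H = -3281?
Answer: 3281/9611 ≈ 0.34138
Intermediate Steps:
H/(-9611) = -3281/(-9611) = -3281*(-1/9611) = 3281/9611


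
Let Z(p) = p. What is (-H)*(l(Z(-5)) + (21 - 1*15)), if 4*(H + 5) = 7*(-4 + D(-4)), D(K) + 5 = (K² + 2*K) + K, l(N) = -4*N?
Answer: 715/2 ≈ 357.50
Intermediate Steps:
D(K) = -5 + K² + 3*K (D(K) = -5 + ((K² + 2*K) + K) = -5 + (K² + 3*K) = -5 + K² + 3*K)
H = -55/4 (H = -5 + (7*(-4 + (-5 + (-4)² + 3*(-4))))/4 = -5 + (7*(-4 + (-5 + 16 - 12)))/4 = -5 + (7*(-4 - 1))/4 = -5 + (7*(-5))/4 = -5 + (¼)*(-35) = -5 - 35/4 = -55/4 ≈ -13.750)
(-H)*(l(Z(-5)) + (21 - 1*15)) = (-1*(-55/4))*(-4*(-5) + (21 - 1*15)) = 55*(20 + (21 - 15))/4 = 55*(20 + 6)/4 = (55/4)*26 = 715/2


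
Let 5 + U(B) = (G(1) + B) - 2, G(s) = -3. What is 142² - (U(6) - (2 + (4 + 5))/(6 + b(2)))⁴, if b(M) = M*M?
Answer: 194874799/10000 ≈ 19487.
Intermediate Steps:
U(B) = -10 + B (U(B) = -5 + ((-3 + B) - 2) = -5 + (-5 + B) = -10 + B)
b(M) = M²
142² - (U(6) - (2 + (4 + 5))/(6 + b(2)))⁴ = 142² - ((-10 + 6) - (2 + (4 + 5))/(6 + 2²))⁴ = 20164 - (-4 - (2 + 9)/(6 + 4))⁴ = 20164 - (-4 - 11/10)⁴ = 20164 - (-51/10)⁴ = 20164 - 1*6765201/10000 = 20164 - 6765201/10000 = 194874799/10000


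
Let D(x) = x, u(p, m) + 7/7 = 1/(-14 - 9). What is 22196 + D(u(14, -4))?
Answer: 510484/23 ≈ 22195.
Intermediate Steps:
u(p, m) = -24/23 (u(p, m) = -1 + 1/(-14 - 9) = -1 + 1/(-23) = -1 - 1/23 = -24/23)
22196 + D(u(14, -4)) = 22196 - 24/23 = 510484/23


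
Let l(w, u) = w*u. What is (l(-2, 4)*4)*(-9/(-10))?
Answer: -144/5 ≈ -28.800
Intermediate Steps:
l(w, u) = u*w
(l(-2, 4)*4)*(-9/(-10)) = ((4*(-2))*4)*(-9/(-10)) = (-8*4)*(-9*(-⅒)) = -32*9/10 = -144/5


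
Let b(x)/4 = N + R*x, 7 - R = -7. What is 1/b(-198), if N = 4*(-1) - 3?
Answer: -1/11116 ≈ -8.9960e-5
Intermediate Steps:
R = 14 (R = 7 - 1*(-7) = 7 + 7 = 14)
N = -7 (N = -4 - 3 = -7)
b(x) = -28 + 56*x (b(x) = 4*(-7 + 14*x) = -28 + 56*x)
1/b(-198) = 1/(-28 + 56*(-198)) = 1/(-28 - 11088) = 1/(-11116) = -1/11116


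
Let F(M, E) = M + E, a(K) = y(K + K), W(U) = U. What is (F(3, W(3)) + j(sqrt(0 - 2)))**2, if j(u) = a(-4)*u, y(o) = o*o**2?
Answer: -524252 - 6144*I*sqrt(2) ≈ -5.2425e+5 - 8688.9*I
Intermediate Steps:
y(o) = o**3
a(K) = 8*K**3 (a(K) = (K + K)**3 = (2*K)**3 = 8*K**3)
F(M, E) = E + M
j(u) = -512*u (j(u) = (8*(-4)**3)*u = (8*(-64))*u = -512*u)
(F(3, W(3)) + j(sqrt(0 - 2)))**2 = ((3 + 3) - 512*sqrt(0 - 2))**2 = (6 - 512*I*sqrt(2))**2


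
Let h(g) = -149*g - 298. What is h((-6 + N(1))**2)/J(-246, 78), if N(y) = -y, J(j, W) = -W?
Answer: 2533/26 ≈ 97.423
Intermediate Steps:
h(g) = -298 - 149*g
h((-6 + N(1))**2)/J(-246, 78) = (-298 - 149*(-6 - 1*1)**2)/((-1*78)) = (-298 - 149*(-6 - 1)**2)/(-78) = (-298 - 149*(-7)**2)*(-1/78) = (-298 - 149*49)*(-1/78) = (-298 - 7301)*(-1/78) = -7599*(-1/78) = 2533/26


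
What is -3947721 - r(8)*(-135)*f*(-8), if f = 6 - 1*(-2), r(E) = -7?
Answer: -3887241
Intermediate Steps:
f = 8 (f = 6 + 2 = 8)
-3947721 - r(8)*(-135)*f*(-8) = -3947721 - (-7*(-135))*8*(-8) = -3947721 - 945*(-64) = -3947721 - 1*(-60480) = -3947721 + 60480 = -3887241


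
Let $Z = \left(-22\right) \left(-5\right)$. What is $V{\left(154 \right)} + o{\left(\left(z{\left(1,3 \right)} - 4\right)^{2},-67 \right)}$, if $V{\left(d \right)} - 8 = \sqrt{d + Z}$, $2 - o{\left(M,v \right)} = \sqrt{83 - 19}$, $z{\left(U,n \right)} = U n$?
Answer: $2 + 2 \sqrt{66} \approx 18.248$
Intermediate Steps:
$o{\left(M,v \right)} = -6$ ($o{\left(M,v \right)} = 2 - \sqrt{83 - 19} = 2 - \sqrt{64} = 2 - 8 = -6$)
$Z = 110$
$V{\left(d \right)} = 8 + \sqrt{110 + d}$ ($V{\left(d \right)} = 8 + \sqrt{d + 110} = 8 + \sqrt{110 + d}$)
$V{\left(154 \right)} + o{\left(\left(z{\left(1,3 \right)} - 4\right)^{2},-67 \right)} = \left(8 + \sqrt{110 + 154}\right) - 6 = \left(8 + \sqrt{264}\right) - 6 = \left(8 + 2 \sqrt{66}\right) - 6 = 2 + 2 \sqrt{66}$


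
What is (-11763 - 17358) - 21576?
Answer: -50697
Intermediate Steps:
(-11763 - 17358) - 21576 = -29121 - 21576 = -50697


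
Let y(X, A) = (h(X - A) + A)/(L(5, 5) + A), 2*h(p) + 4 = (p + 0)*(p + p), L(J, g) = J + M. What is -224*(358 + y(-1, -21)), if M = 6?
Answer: -358736/5 ≈ -71747.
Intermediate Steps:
L(J, g) = 6 + J (L(J, g) = J + 6 = 6 + J)
h(p) = -2 + p² (h(p) = -2 + ((p + 0)*(p + p))/2 = -2 + (p*(2*p))/2 = -2 + (2*p²)/2 = -2 + p²)
y(X, A) = (-2 + A + (X - A)²)/(11 + A) (y(X, A) = ((-2 + (X - A)²) + A)/((6 + 5) + A) = (-2 + A + (X - A)²)/(11 + A))
-224*(358 + y(-1, -21)) = -224*(358 + (-2 - 21 + (-21 - 1*(-1))²)/(11 - 21)) = -224*(358 + (-2 - 21 + (-21 + 1)²)/(-10)) = -224*(358 - (-2 - 21 + (-20)²)/10) = -224*(358 - (-2 - 21 + 400)/10) = -224*(358 - ⅒*377) = -224*(358 - 377/10) = -224*3203/10 = -358736/5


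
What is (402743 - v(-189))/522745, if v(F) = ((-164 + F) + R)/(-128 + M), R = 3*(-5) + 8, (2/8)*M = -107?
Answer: 55981187/72661555 ≈ 0.77044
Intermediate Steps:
M = -428 (M = 4*(-107) = -428)
R = -7 (R = -15 + 8 = -7)
v(F) = 171/556 - F/556 (v(F) = ((-164 + F) - 7)/(-128 - 428) = (-171 + F)/(-556) = (-171 + F)*(-1/556) = 171/556 - F/556)
(402743 - v(-189))/522745 = (402743 - (171/556 - 1/556*(-189)))/522745 = (402743 - (171/556 + 189/556))*(1/522745) = (402743 - 1*90/139)*(1/522745) = (402743 - 90/139)*(1/522745) = (55981187/139)*(1/522745) = 55981187/72661555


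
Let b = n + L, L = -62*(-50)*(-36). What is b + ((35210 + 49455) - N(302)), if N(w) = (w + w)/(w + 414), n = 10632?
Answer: -2918388/179 ≈ -16304.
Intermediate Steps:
L = -111600 (L = 3100*(-36) = -111600)
N(w) = 2*w/(414 + w) (N(w) = (2*w)/(414 + w) = 2*w/(414 + w))
b = -100968 (b = 10632 - 111600 = -100968)
b + ((35210 + 49455) - N(302)) = -100968 + ((35210 + 49455) - 2*302/(414 + 302)) = -100968 + (84665 - 2*302/716) = -100968 + (84665 - 1*151/179) = -100968 + (84665 - 151/179) = -100968 + 15154884/179 = -2918388/179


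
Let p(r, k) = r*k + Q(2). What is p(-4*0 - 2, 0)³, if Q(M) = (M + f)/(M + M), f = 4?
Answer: 27/8 ≈ 3.3750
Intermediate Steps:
Q(M) = (4 + M)/(2*M) (Q(M) = (M + 4)/(M + M) = (4 + M)/((2*M)) = (4 + M)*(1/(2*M)) = (4 + M)/(2*M))
p(r, k) = 3/2 + k*r (p(r, k) = r*k + (½)*(4 + 2)/2 = k*r + (½)*(½)*6 = k*r + 3/2 = 3/2 + k*r)
p(-4*0 - 2, 0)³ = (3/2 + 0*(-4*0 - 2))³ = (3/2 + 0*(0 - 2))³ = (3/2 + 0*(-2))³ = (3/2 + 0)³ = (3/2)³ = 27/8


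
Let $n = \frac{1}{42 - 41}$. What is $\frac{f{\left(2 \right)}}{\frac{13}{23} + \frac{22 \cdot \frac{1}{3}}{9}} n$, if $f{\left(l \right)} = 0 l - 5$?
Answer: $- \frac{3105}{857} \approx -3.6231$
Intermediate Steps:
$n = 1$ ($n = 1^{-1} = 1$)
$f{\left(l \right)} = -5$ ($f{\left(l \right)} = 0 - 5 = -5$)
$\frac{f{\left(2 \right)}}{\frac{13}{23} + \frac{22 \cdot \frac{1}{3}}{9}} n = - \frac{5}{\frac{13}{23} + \frac{22 \cdot \frac{1}{3}}{9}} \cdot 1 = - \frac{5}{13 \cdot \frac{1}{23} + 22 \cdot \frac{1}{3} \cdot \frac{1}{9}} \cdot 1 = - \frac{5}{\frac{13}{23} + \frac{22}{3} \cdot \frac{1}{9}} \cdot 1 = - \frac{5}{\frac{13}{23} + \frac{22}{27}} \cdot 1 = - \frac{5}{\frac{857}{621}} \cdot 1 = \left(-5\right) \frac{621}{857} \cdot 1 = \left(- \frac{3105}{857}\right) 1 = - \frac{3105}{857}$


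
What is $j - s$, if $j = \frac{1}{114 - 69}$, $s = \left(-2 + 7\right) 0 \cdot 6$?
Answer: $\frac{1}{45} \approx 0.022222$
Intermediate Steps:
$s = 0$ ($s = 5 \cdot 0 = 0$)
$j = \frac{1}{45} \approx 0.022222$
$j - s = \frac{1}{45} - 0 = \frac{1}{45} + 0 = \frac{1}{45}$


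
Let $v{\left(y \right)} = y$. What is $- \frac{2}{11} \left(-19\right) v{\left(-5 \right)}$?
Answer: $- \frac{190}{11} \approx -17.273$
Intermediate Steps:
$- \frac{2}{11} \left(-19\right) v{\left(-5 \right)} = - \frac{2}{11} \left(-19\right) \left(-5\right) = \left(-2\right) \frac{1}{11} \left(-19\right) \left(-5\right) = \left(- \frac{2}{11}\right) \left(-19\right) \left(-5\right) = \frac{38}{11} \left(-5\right) = - \frac{190}{11}$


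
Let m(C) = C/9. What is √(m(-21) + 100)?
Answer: √879/3 ≈ 9.8826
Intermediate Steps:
m(C) = C/9 (m(C) = C*(⅑) = C/9)
√(m(-21) + 100) = √((⅑)*(-21) + 100) = √(-7/3 + 100) = √(293/3) = √879/3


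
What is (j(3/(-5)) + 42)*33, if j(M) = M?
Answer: 6831/5 ≈ 1366.2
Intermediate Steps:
(j(3/(-5)) + 42)*33 = (3/(-5) + 42)*33 = (3*(-⅕) + 42)*33 = (-⅗ + 42)*33 = (207/5)*33 = 6831/5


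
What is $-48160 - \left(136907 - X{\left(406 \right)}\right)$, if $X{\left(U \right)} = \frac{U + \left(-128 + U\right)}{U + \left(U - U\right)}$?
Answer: $- \frac{37568259}{203} \approx -1.8507 \cdot 10^{5}$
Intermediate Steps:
$X{\left(U \right)} = \frac{-128 + 2 U}{U}$ ($X{\left(U \right)} = \frac{-128 + 2 U}{U + 0} = \frac{-128 + 2 U}{U}$)
$-48160 - \left(136907 - X{\left(406 \right)}\right) = -48160 - \left(136907 - \left(2 - \frac{128}{406}\right)\right) = -48160 - \left(136907 - \left(2 - \frac{64}{203}\right)\right) = -48160 - \left(136907 - \frac{342}{203}\right) = -48160 - \frac{27791779}{203} = - \frac{37568259}{203}$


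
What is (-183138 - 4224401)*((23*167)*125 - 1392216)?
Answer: 4020076654049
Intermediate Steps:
(-183138 - 4224401)*((23*167)*125 - 1392216) = -4407539*(3841*125 - 1392216) = -4407539*(480125 - 1392216) = -4407539*(-912091) = 4020076654049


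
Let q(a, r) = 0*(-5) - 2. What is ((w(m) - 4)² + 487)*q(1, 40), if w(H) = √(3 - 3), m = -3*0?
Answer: -1006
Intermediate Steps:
m = 0
w(H) = 0 (w(H) = √0 = 0)
q(a, r) = -2 (q(a, r) = 0 - 2 = -2)
((w(m) - 4)² + 487)*q(1, 40) = ((0 - 4)² + 487)*(-2) = ((-4)² + 487)*(-2) = (16 + 487)*(-2) = 503*(-2) = -1006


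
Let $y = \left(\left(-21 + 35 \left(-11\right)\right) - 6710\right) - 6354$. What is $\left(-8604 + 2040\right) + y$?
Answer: $-20034$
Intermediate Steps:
$y = -13470$ ($y = \left(\left(-21 - 385\right) - 6710\right) - 6354 = \left(-406 - 6710\right) - 6354 = -7116 - 6354 = -13470$)
$\left(-8604 + 2040\right) + y = \left(-8604 + 2040\right) - 13470 = -6564 - 13470 = -20034$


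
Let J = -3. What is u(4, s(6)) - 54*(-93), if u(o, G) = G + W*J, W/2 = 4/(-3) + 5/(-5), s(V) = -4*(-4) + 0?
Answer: 5052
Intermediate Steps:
s(V) = 16 (s(V) = 16 + 0 = 16)
W = -14/3 (W = 2*(4/(-3) + 5/(-5)) = 2*(4*(-⅓) + 5*(-⅕)) = 2*(-4/3 - 1) = 2*(-7/3) = -14/3 ≈ -4.6667)
u(o, G) = 14 + G (u(o, G) = G - 14/3*(-3) = G + 14 = 14 + G)
u(4, s(6)) - 54*(-93) = (14 + 16) - 54*(-93) = 30 + 5022 = 5052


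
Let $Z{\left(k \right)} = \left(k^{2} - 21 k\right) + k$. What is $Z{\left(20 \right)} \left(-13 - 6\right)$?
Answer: $0$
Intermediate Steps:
$Z{\left(k \right)} = k^{2} - 20 k$
$Z{\left(20 \right)} \left(-13 - 6\right) = 20 \left(-20 + 20\right) \left(-13 - 6\right) = 20 \cdot 0 \left(-13 - 6\right) = 0 \left(-19\right) = 0$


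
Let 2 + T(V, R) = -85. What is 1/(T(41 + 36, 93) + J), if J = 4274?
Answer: 1/4187 ≈ 0.00023883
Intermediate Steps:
T(V, R) = -87 (T(V, R) = -2 - 85 = -87)
1/(T(41 + 36, 93) + J) = 1/(-87 + 4274) = 1/4187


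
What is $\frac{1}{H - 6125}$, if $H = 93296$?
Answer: $\frac{1}{87171} \approx 1.1472 \cdot 10^{-5}$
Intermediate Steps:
$\frac{1}{H - 6125} = \frac{1}{93296 - 6125} = \frac{1}{87171}$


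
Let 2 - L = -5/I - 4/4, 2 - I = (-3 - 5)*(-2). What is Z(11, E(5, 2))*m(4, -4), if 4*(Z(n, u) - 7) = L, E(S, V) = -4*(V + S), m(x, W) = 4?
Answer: 429/14 ≈ 30.643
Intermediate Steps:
I = -14 (I = 2 - (-3 - 5)*(-2) = 2 - (-8)*(-2) = 2 - 1*16 = 2 - 16 = -14)
E(S, V) = -4*S - 4*V (E(S, V) = -4*(S + V) = -4*S - 4*V)
L = 37/14 (L = 2 - (-5/(-14) - 4/4) = 2 - (-5*(-1/14) - 4*¼) = 2 - (5/14 - 1) = 2 - 1*(-9/14) = 2 + 9/14 = 37/14 ≈ 2.6429)
Z(n, u) = 429/56 (Z(n, u) = 7 + (¼)*(37/14) = 7 + 37/56 = 429/56)
Z(11, E(5, 2))*m(4, -4) = (429/56)*4 = 429/14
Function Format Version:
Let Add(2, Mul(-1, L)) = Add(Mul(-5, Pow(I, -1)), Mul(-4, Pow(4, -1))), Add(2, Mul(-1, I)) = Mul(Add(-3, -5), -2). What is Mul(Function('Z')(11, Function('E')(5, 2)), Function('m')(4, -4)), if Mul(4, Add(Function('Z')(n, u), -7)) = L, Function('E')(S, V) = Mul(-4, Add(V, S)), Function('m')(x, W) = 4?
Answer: Rational(429, 14) ≈ 30.643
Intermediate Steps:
I = -14 (I = Add(2, Mul(-1, Mul(Add(-3, -5), -2))) = Add(2, Mul(-1, Mul(-8, -2))) = Add(2, Mul(-1, 16)) = Add(2, -16) = -14)
Function('E')(S, V) = Add(Mul(-4, S), Mul(-4, V)) (Function('E')(S, V) = Mul(-4, Add(S, V)) = Add(Mul(-4, S), Mul(-4, V)))
L = Rational(37, 14) (L = Add(2, Mul(-1, Add(Mul(-5, Pow(-14, -1)), Mul(-4, Pow(4, -1))))) = Add(2, Mul(-1, Add(Mul(-5, Rational(-1, 14)), Mul(-4, Rational(1, 4))))) = Add(2, Mul(-1, Add(Rational(5, 14), -1))) = Add(2, Mul(-1, Rational(-9, 14))) = Add(2, Rational(9, 14)) = Rational(37, 14) ≈ 2.6429)
Function('Z')(n, u) = Rational(429, 56) (Function('Z')(n, u) = Add(7, Mul(Rational(1, 4), Rational(37, 14))) = Add(7, Rational(37, 56)) = Rational(429, 56))
Mul(Function('Z')(11, Function('E')(5, 2)), Function('m')(4, -4)) = Mul(Rational(429, 56), 4) = Rational(429, 14)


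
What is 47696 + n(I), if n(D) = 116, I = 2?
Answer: 47812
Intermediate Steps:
47696 + n(I) = 47696 + 116 = 47812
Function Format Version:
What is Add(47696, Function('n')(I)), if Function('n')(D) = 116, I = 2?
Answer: 47812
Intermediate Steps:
Add(47696, Function('n')(I)) = Add(47696, 116) = 47812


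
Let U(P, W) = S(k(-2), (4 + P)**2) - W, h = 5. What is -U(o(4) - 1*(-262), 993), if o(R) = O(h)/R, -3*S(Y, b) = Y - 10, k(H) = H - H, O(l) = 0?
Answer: 2969/3 ≈ 989.67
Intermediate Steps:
k(H) = 0
S(Y, b) = 10/3 - Y/3 (S(Y, b) = -(Y - 10)/3 = -(-10 + Y)/3 = 10/3 - Y/3)
o(R) = 0 (o(R) = 0/R = 0)
U(P, W) = 10/3 - W (U(P, W) = (10/3 - 1/3*0) - W = (10/3 + 0) - W = 10/3 - W)
-U(o(4) - 1*(-262), 993) = -(10/3 - 1*993) = -(10/3 - 993) = -1*(-2969/3) = 2969/3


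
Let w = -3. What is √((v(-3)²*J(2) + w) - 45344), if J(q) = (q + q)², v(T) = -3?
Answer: I*√45203 ≈ 212.61*I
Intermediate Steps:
J(q) = 4*q² (J(q) = (2*q)² = 4*q²)
√((v(-3)²*J(2) + w) - 45344) = √(((-3)²*(4*2²) - 3) - 45344) = √((9*(4*4) - 3) - 45344) = √((9*16 - 3) - 45344) = √((144 - 3) - 45344) = √(141 - 45344) = √(-45203) = I*√45203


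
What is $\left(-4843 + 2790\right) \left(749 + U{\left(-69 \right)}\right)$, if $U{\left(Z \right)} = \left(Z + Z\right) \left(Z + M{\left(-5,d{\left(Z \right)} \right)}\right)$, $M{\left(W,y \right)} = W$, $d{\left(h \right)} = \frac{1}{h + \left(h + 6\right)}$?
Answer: $-22502933$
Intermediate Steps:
$d{\left(h \right)} = \frac{1}{6 + 2 h}$ ($d{\left(h \right)} = \frac{1}{h + \left(6 + h\right)} = \frac{1}{6 + 2 h}$)
$U{\left(Z \right)} = 2 Z \left(-5 + Z\right)$ ($U{\left(Z \right)} = \left(Z + Z\right) \left(Z - 5\right) = 2 Z \left(-5 + Z\right)$)
$\left(-4843 + 2790\right) \left(749 + U{\left(-69 \right)}\right) = \left(-4843 + 2790\right) \left(749 + 2 \left(-69\right) \left(-5 - 69\right)\right) = - 2053 \left(749 + 2 \left(-69\right) \left(-74\right)\right) = - 2053 \left(749 + 10212\right) = \left(-2053\right) 10961 = -22502933$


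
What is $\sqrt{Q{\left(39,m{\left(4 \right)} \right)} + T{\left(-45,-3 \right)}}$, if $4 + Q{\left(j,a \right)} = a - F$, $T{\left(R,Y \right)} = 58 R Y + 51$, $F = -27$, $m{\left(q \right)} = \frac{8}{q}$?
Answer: $\sqrt{7906} \approx 88.916$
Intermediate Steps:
$T{\left(R,Y \right)} = 51 + 58 R Y$ ($T{\left(R,Y \right)} = 58 R Y + 51 = 51 + 58 R Y$)
$Q{\left(j,a \right)} = 23 + a$ ($Q{\left(j,a \right)} = -4 + \left(a - -27\right) = -4 + \left(a + 27\right) = -4 + \left(27 + a\right) = 23 + a$)
$\sqrt{Q{\left(39,m{\left(4 \right)} \right)} + T{\left(-45,-3 \right)}} = \sqrt{\left(23 + \frac{8}{4}\right) + \left(51 + 58 \left(-45\right) \left(-3\right)\right)} = \sqrt{\left(23 + 8 \cdot \frac{1}{4}\right) + \left(51 + 7830\right)} = \sqrt{\left(23 + 2\right) + 7881} = \sqrt{25 + 7881} = \sqrt{7906}$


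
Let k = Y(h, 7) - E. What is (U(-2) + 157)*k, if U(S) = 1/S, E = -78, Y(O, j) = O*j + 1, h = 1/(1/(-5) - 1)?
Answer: 137407/12 ≈ 11451.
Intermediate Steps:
h = -5/6 (h = 1/(-1/5 - 1) = 1/(-6/5) = -5/6 ≈ -0.83333)
Y(O, j) = 1 + O*j
k = 439/6 (k = (1 - 5/6*7) - 1*(-78) = (1 - 35/6) + 78 = -29/6 + 78 = 439/6 ≈ 73.167)
(U(-2) + 157)*k = (1/(-2) + 157)*(439/6) = (-1/2 + 157)*(439/6) = (313/2)*(439/6) = 137407/12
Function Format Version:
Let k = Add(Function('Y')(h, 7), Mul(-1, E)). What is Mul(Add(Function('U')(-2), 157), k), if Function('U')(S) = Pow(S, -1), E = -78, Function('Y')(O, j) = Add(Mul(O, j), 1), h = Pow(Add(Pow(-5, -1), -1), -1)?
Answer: Rational(137407, 12) ≈ 11451.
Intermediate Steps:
h = Rational(-5, 6) (h = Pow(Add(Rational(-1, 5), -1), -1) = Pow(Rational(-6, 5), -1) = Rational(-5, 6) ≈ -0.83333)
Function('Y')(O, j) = Add(1, Mul(O, j))
k = Rational(439, 6) (k = Add(Add(1, Mul(Rational(-5, 6), 7)), Mul(-1, -78)) = Add(Add(1, Rational(-35, 6)), 78) = Add(Rational(-29, 6), 78) = Rational(439, 6) ≈ 73.167)
Mul(Add(Function('U')(-2), 157), k) = Mul(Add(Pow(-2, -1), 157), Rational(439, 6)) = Mul(Add(Rational(-1, 2), 157), Rational(439, 6)) = Mul(Rational(313, 2), Rational(439, 6)) = Rational(137407, 12)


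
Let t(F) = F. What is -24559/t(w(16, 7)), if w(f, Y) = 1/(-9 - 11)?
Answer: 491180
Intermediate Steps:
w(f, Y) = -1/20 (w(f, Y) = 1/(-20) = -1/20)
-24559/t(w(16, 7)) = -24559/(-1/20) = -24559*(-20) = 491180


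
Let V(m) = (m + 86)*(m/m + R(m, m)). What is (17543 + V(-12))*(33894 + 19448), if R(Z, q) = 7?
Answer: 967357170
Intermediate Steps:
V(m) = 688 + 8*m (V(m) = (m + 86)*(m/m + 7) = (86 + m)*(1 + 7) = (86 + m)*8 = 688 + 8*m)
(17543 + V(-12))*(33894 + 19448) = (17543 + (688 + 8*(-12)))*(33894 + 19448) = (17543 + (688 - 96))*53342 = (17543 + 592)*53342 = 18135*53342 = 967357170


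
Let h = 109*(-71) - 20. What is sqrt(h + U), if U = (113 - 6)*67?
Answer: I*sqrt(590) ≈ 24.29*I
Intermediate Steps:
U = 7169 (U = 107*67 = 7169)
h = -7759 (h = -7739 - 20 = -7759)
sqrt(h + U) = sqrt(-7759 + 7169) = sqrt(-590) = I*sqrt(590)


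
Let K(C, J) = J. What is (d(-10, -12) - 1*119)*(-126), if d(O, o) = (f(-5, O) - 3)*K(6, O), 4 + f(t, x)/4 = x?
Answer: -59346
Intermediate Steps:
f(t, x) = -16 + 4*x
d(O, o) = O*(-19 + 4*O) (d(O, o) = ((-16 + 4*O) - 3)*O = (-19 + 4*O)*O = O*(-19 + 4*O))
(d(-10, -12) - 1*119)*(-126) = (-10*(-19 + 4*(-10)) - 1*119)*(-126) = (-10*(-19 - 40) - 119)*(-126) = (-10*(-59) - 119)*(-126) = (590 - 119)*(-126) = 471*(-126) = -59346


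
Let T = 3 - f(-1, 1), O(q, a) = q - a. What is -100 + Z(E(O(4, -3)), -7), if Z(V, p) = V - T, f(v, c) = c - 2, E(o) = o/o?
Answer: -103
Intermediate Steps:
E(o) = 1
f(v, c) = -2 + c
T = 4 (T = 3 - (-2 + 1) = 3 - 1*(-1) = 3 + 1 = 4)
Z(V, p) = -4 + V (Z(V, p) = V - 1*4 = V - 4 = -4 + V)
-100 + Z(E(O(4, -3)), -7) = -100 + (-4 + 1) = -100 - 3 = -103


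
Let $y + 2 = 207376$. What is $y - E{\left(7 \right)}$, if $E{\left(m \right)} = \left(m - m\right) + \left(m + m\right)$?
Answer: $207360$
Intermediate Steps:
$y = 207374$ ($y = -2 + 207376 = 207374$)
$E{\left(m \right)} = 2 m$ ($E{\left(m \right)} = 0 + 2 m = 2 m$)
$y - E{\left(7 \right)} = 207374 - 2 \cdot 7 = 207374 - 14 = 207360$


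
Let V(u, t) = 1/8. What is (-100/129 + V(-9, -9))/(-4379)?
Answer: 671/4519128 ≈ 0.00014848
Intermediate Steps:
V(u, t) = ⅛
(-100/129 + V(-9, -9))/(-4379) = (-100/129 + ⅛)/(-4379) = (-100*1/129 + ⅛)*(-1/4379) = (-100/129 + ⅛)*(-1/4379) = -671/1032*(-1/4379) = 671/4519128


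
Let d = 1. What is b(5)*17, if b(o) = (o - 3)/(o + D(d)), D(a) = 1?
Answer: 17/3 ≈ 5.6667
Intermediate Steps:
b(o) = (-3 + o)/(1 + o) (b(o) = (o - 3)/(o + 1) = (-3 + o)/(1 + o))
b(5)*17 = ((-3 + 5)/(1 + 5))*17 = (2/6)*17 = ((1/6)*2)*17 = (1/3)*17 = 17/3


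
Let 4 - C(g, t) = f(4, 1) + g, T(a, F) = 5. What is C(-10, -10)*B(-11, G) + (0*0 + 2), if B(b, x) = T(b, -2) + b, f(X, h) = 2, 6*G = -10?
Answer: -70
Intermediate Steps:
G = -5/3 (G = (1/6)*(-10) = -5/3 ≈ -1.6667)
C(g, t) = 2 - g (C(g, t) = 4 - (2 + g) = 4 + (-2 - g) = 2 - g)
B(b, x) = 5 + b
C(-10, -10)*B(-11, G) + (0*0 + 2) = (2 - 1*(-10))*(5 - 11) + (0*0 + 2) = (2 + 10)*(-6) + (0 + 2) = 12*(-6) + 2 = -72 + 2 = -70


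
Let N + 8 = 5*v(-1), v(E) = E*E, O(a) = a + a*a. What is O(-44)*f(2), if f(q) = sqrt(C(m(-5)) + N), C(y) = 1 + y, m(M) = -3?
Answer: 1892*I*sqrt(5) ≈ 4230.6*I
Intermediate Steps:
O(a) = a + a**2
v(E) = E**2
N = -3 (N = -8 + 5*(-1)**2 = -8 + 5*1 = -8 + 5 = -3)
f(q) = I*sqrt(5) (f(q) = sqrt((1 - 3) - 3) = sqrt(-2 - 3) = sqrt(-5) = I*sqrt(5))
O(-44)*f(2) = (-44*(1 - 44))*(I*sqrt(5)) = (-44*(-43))*(I*sqrt(5)) = 1892*(I*sqrt(5)) = 1892*I*sqrt(5)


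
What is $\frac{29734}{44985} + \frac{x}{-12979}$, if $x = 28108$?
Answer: $- \frac{878520794}{583860315} \approx -1.5047$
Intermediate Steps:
$\frac{29734}{44985} + \frac{x}{-12979} = \frac{29734}{44985} + \frac{28108}{-12979} = 29734 \cdot \frac{1}{44985} + 28108 \left(- \frac{1}{12979}\right) = \frac{29734}{44985} - \frac{28108}{12979} = - \frac{878520794}{583860315}$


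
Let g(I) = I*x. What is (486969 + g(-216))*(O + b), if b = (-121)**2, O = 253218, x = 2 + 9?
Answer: 129802596387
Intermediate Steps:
x = 11
g(I) = 11*I (g(I) = I*11 = 11*I)
b = 14641
(486969 + g(-216))*(O + b) = (486969 + 11*(-216))*(253218 + 14641) = (486969 - 2376)*267859 = 484593*267859 = 129802596387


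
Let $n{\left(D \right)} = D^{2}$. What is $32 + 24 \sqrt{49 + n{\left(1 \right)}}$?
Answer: $32 + 120 \sqrt{2} \approx 201.71$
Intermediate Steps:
$32 + 24 \sqrt{49 + n{\left(1 \right)}} = 32 + 24 \sqrt{49 + 1^{2}} = 32 + 24 \sqrt{49 + 1} = 32 + 24 \sqrt{50} = 32 + 24 \cdot 5 \sqrt{2} = 32 + 120 \sqrt{2}$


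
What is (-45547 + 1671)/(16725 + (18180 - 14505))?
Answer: -10969/5100 ≈ -2.1508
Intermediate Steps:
(-45547 + 1671)/(16725 + (18180 - 14505)) = -43876/(16725 + 3675) = -43876/20400 = -43876*1/20400 = -10969/5100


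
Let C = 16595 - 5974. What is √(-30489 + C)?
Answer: 2*I*√4967 ≈ 140.95*I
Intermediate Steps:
C = 10621
√(-30489 + C) = √(-30489 + 10621) = √(-19868) = 2*I*√4967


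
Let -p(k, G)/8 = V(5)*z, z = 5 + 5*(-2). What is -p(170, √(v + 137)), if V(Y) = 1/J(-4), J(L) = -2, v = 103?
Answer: 20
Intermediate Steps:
V(Y) = -½ (V(Y) = 1/(-2) = -½)
z = -5 (z = 5 - 10 = -5)
p(k, G) = -20 (p(k, G) = -(-4)*(-5) = -8*5/2 = -20)
-p(170, √(v + 137)) = -1*(-20) = 20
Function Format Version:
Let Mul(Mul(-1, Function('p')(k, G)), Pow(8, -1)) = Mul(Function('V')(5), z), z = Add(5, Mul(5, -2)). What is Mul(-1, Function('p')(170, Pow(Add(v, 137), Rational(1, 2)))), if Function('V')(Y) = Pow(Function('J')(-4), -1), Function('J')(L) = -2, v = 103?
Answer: 20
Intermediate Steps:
Function('V')(Y) = Rational(-1, 2) (Function('V')(Y) = Pow(-2, -1) = Rational(-1, 2))
z = -5 (z = Add(5, -10) = -5)
Function('p')(k, G) = -20 (Function('p')(k, G) = Mul(-8, Mul(Rational(-1, 2), -5)) = Mul(-8, Rational(5, 2)) = -20)
Mul(-1, Function('p')(170, Pow(Add(v, 137), Rational(1, 2)))) = Mul(-1, -20) = 20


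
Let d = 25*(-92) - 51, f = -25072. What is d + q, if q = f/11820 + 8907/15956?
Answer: -110923295003/47149980 ≈ -2352.6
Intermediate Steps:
d = -2351 (d = -2300 - 51 = -2351)
q = -73692023/47149980 (q = -25072/11820 + 8907/15956 = -25072*1/11820 + 8907*(1/15956) = -6268/2955 + 8907/15956 = -73692023/47149980 ≈ -1.5629)
d + q = -2351 - 73692023/47149980 = -110923295003/47149980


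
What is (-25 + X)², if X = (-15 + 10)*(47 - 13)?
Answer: 38025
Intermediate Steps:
X = -170 (X = -5*34 = -170)
(-25 + X)² = (-25 - 170)² = (-195)² = 38025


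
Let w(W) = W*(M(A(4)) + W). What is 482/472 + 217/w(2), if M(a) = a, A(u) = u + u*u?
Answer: 7727/1298 ≈ 5.9530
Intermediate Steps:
A(u) = u + u**2
w(W) = W*(20 + W) (w(W) = W*(4*(1 + 4) + W) = W*(4*5 + W) = W*(20 + W))
482/472 + 217/w(2) = 482/472 + 217/((2*(20 + 2))) = 482*(1/472) + 217/((2*22)) = 241/236 + 217/44 = 7727/1298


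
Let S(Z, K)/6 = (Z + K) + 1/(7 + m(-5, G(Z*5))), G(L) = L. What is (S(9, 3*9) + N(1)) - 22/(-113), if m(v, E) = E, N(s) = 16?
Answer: 682527/2938 ≈ 232.31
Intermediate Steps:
S(Z, K) = 6*K + 6*Z + 6/(7 + 5*Z) (S(Z, K) = 6*((Z + K) + 1/(7 + Z*5)) = 6*((K + Z) + 1/(7 + 5*Z)) = 6*(K + Z + 1/(7 + 5*Z)) = 6*K + 6*Z + 6/(7 + 5*Z))
(S(9, 3*9) + N(1)) - 22/(-113) = (6*(1 + 5*9² + 7*(3*9) + 7*9 + 5*(3*9)*9)/(7 + 5*9) + 16) - 22/(-113) = (6*(1 + 5*81 + 7*27 + 63 + 5*27*9)/(7 + 45) + 16) - 22*(-1/113) = (6*(1 + 405 + 189 + 63 + 1215)/52 + 16) + 22/113 = (6*(1/52)*1873 + 16) + 22/113 = (5619/26 + 16) + 22/113 = 6035/26 + 22/113 = 682527/2938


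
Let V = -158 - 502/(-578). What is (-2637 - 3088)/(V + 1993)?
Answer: -1654525/530566 ≈ -3.1184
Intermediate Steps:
V = -45411/289 (V = -158 - 502*(-1/578) = -158 + 251/289 = -45411/289 ≈ -157.13)
(-2637 - 3088)/(V + 1993) = (-2637 - 3088)/(-45411/289 + 1993) = -5725/530566/289 = -5725*289/530566 = -1654525/530566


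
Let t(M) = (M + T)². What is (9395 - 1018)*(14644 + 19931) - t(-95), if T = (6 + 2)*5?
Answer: 289631750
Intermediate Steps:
T = 40 (T = 8*5 = 40)
t(M) = (40 + M)² (t(M) = (M + 40)² = (40 + M)²)
(9395 - 1018)*(14644 + 19931) - t(-95) = (9395 - 1018)*(14644 + 19931) - (40 - 95)² = 8377*34575 - 1*(-55)² = 289634775 - 1*3025 = 289634775 - 3025 = 289631750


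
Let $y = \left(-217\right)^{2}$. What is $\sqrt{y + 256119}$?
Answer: $2 \sqrt{75802} \approx 550.64$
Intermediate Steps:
$y = 47089$
$\sqrt{y + 256119} = \sqrt{47089 + 256119} = \sqrt{303208} = 2 \sqrt{75802}$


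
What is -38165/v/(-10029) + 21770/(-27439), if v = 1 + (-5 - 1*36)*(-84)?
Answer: -150220844483/189602968659 ≈ -0.79229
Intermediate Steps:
v = 3445 (v = 1 + (-5 - 36)*(-84) = 1 - 41*(-84) = 1 + 3444 = 3445)
-38165/v/(-10029) + 21770/(-27439) = -38165/3445/(-10029) + 21770/(-27439) = -38165*1/3445*(-1/10029) + 21770*(-1/27439) = -7633/689*(-1/10029) - 21770/27439 = 7633/6909981 - 21770/27439 = -150220844483/189602968659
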